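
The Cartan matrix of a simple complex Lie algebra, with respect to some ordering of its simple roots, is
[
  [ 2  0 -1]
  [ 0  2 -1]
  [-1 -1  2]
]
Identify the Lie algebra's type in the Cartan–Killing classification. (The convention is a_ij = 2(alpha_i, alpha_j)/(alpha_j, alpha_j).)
A_3 (sl(4))

The matrix has rank 3 with 2's on the diagonal. Reading the off-diagonal entries as Dynkin edges (a single edge where a_ij = a_ji = -1; a double or triple edge where a_ij * a_ji = 2 or 3), the diagram is a chain of 3 nodes with single edges (A_3). One simple-root ordering that puts it in standard form is (alpha_2, alpha_3, alpha_1). So the algebra is type A_3, i.e. sl(4).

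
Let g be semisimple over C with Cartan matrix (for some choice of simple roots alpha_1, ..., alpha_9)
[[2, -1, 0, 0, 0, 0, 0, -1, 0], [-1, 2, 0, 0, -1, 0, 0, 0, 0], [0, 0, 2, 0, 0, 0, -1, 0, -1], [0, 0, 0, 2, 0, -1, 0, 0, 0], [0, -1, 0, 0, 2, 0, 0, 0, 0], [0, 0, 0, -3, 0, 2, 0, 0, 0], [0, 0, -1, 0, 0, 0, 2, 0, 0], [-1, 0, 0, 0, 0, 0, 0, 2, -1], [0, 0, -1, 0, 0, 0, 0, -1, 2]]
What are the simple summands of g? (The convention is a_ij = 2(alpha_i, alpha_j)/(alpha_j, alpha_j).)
The diagram associated to this matrix has two connected components: the simple roots {alpha_1, alpha_2, alpha_3, alpha_5, alpha_7, alpha_8, alpha_9} form a chain of 7 nodes with single edges (A_7), and {alpha_4, alpha_6} form two nodes joined by a triple edge (G_2). A semisimple Lie algebra decomposes uniquely as the direct sum of simple ideals, one per connected component of its Dynkin diagram, so g ≅ A_7 ⊕ G_2 (dimension 63 + 14 = 77).

type A_7 + type G_2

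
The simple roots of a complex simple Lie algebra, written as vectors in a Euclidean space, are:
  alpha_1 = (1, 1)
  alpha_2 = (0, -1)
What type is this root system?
Compute the Cartan integers a_ij = 2(alpha_i, alpha_j)/(alpha_j, alpha_j); the resulting 2x2 Cartan matrix is
[[2, -2], [-1, 2]].
The roots have two lengths (squared-length ratio 2:1); the short ones are alpha_{2}. The associated Dynkin diagram is a chain of 2 nodes with a double edge at one end; the terminal node there is the unique short simple root (B_2), so the type is B_2 (the algebra so(5)).

B2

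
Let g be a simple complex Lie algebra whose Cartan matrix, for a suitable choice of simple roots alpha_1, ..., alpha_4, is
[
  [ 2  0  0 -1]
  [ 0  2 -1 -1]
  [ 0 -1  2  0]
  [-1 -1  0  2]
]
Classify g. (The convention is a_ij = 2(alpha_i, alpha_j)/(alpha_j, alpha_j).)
type A_4

The matrix has rank 4 with 2's on the diagonal. Reading the off-diagonal entries as Dynkin edges (a single edge where a_ij = a_ji = -1; a double or triple edge where a_ij * a_ji = 2 or 3), the diagram is a chain of 4 nodes with single edges (A_4). One simple-root ordering that puts it in standard form is (alpha_1, alpha_4, alpha_2, alpha_3). So the algebra is type A_4, i.e. sl(5).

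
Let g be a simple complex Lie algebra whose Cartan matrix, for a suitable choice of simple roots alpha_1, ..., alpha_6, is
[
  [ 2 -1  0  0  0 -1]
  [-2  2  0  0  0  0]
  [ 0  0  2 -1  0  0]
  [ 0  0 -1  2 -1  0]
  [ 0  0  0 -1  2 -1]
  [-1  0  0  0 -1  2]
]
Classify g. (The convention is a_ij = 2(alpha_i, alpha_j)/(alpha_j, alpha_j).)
C_6

The matrix has rank 6 with 2's on the diagonal. Reading the off-diagonal entries as Dynkin edges (a single edge where a_ij = a_ji = -1; a double or triple edge where a_ij * a_ji = 2 or 3), the diagram is a chain of 6 nodes with a double edge at one end; the terminal node there is the unique long simple root (C_6). One simple-root ordering that puts it in standard form is (alpha_3, alpha_4, alpha_5, alpha_6, alpha_1, alpha_2). So the algebra is type C_6, i.e. sp(12).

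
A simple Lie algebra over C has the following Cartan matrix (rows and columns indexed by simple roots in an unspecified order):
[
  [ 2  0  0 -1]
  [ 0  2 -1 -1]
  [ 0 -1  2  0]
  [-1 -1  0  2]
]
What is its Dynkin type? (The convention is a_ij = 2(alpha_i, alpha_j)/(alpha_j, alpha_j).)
A_4

The matrix has rank 4 with 2's on the diagonal. Reading the off-diagonal entries as Dynkin edges (a single edge where a_ij = a_ji = -1; a double or triple edge where a_ij * a_ji = 2 or 3), the diagram is a chain of 4 nodes with single edges (A_4). One simple-root ordering that puts it in standard form is (alpha_3, alpha_2, alpha_4, alpha_1). So the algebra is type A_4, i.e. sl(5).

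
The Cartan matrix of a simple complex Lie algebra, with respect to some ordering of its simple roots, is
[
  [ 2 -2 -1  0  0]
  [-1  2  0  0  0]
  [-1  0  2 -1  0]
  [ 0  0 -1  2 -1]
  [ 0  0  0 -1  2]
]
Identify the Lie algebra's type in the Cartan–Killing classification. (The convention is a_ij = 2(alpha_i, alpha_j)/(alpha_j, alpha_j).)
type B_5

The matrix has rank 5 with 2's on the diagonal. Reading the off-diagonal entries as Dynkin edges (a single edge where a_ij = a_ji = -1; a double or triple edge where a_ij * a_ji = 2 or 3), the diagram is a chain of 5 nodes with a double edge at one end; the terminal node there is the unique short simple root (B_5). One simple-root ordering that puts it in standard form is (alpha_5, alpha_4, alpha_3, alpha_1, alpha_2). So the algebra is type B_5, i.e. so(11).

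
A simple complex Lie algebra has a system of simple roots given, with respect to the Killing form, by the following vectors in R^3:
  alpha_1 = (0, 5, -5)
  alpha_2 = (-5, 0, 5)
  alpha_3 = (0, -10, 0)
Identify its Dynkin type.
Compute the Cartan integers a_ij = 2(alpha_i, alpha_j)/(alpha_j, alpha_j); the resulting 3x3 Cartan matrix is
[[2, -1, -1], [-1, 2, 0], [-2, 0, 2]].
The roots have two lengths (squared-length ratio 2:1); the short ones are alpha_{1,2}. The associated Dynkin diagram is a chain of 3 nodes with a double edge at one end; the terminal node there is the unique long simple root (C_3), so the type is C_3 (the algebra sp(6)).

C_3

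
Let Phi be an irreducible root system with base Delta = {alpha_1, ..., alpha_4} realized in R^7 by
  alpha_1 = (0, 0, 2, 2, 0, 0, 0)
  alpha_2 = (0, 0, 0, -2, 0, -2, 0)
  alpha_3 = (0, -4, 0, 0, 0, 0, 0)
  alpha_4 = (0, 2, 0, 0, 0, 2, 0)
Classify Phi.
Compute the Cartan integers a_ij = 2(alpha_i, alpha_j)/(alpha_j, alpha_j); the resulting 4x4 Cartan matrix is
[[2, -1, 0, 0], [-1, 2, 0, -1], [0, 0, 2, -2], [0, -1, -1, 2]].
The roots have two lengths (squared-length ratio 2:1); the short ones are alpha_{1,2,4}. The associated Dynkin diagram is a chain of 4 nodes with a double edge at one end; the terminal node there is the unique long simple root (C_4), so the type is C_4 (the algebra sp(8)).

C4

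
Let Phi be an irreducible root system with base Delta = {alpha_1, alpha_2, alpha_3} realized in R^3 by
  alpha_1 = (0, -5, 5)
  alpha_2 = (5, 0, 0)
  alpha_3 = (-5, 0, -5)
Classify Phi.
Compute the Cartan integers a_ij = 2(alpha_i, alpha_j)/(alpha_j, alpha_j); the resulting 3x3 Cartan matrix is
[[2, 0, -1], [0, 2, -1], [-1, -2, 2]].
The roots have two lengths (squared-length ratio 2:1); the short ones are alpha_{2}. The associated Dynkin diagram is a chain of 3 nodes with a double edge at one end; the terminal node there is the unique short simple root (B_3), so the type is B_3 (the algebra so(7)).

B_3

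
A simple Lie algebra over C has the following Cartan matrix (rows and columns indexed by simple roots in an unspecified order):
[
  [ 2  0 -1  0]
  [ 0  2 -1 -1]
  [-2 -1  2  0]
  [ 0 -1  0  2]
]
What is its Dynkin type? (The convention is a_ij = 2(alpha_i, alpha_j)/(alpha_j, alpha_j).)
The matrix has rank 4 with 2's on the diagonal. Reading the off-diagonal entries as Dynkin edges (a single edge where a_ij = a_ji = -1; a double or triple edge where a_ij * a_ji = 2 or 3), the diagram is a chain of 4 nodes with a double edge at one end; the terminal node there is the unique short simple root (B_4). One simple-root ordering that puts it in standard form is (alpha_4, alpha_2, alpha_3, alpha_1). So the algebra is type B_4, i.e. so(9).

B4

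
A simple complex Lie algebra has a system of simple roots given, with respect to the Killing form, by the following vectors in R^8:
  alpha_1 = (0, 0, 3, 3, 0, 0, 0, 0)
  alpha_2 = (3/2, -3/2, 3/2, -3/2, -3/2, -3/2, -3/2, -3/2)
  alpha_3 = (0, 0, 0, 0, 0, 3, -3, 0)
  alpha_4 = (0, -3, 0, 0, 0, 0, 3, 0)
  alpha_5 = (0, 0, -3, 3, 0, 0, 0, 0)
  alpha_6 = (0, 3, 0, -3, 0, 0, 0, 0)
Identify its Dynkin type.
Compute the Cartan integers a_ij = 2(alpha_i, alpha_j)/(alpha_j, alpha_j); the resulting 6x6 Cartan matrix is
[[2, 0, 0, 0, 0, -1], [0, 2, 0, 0, -1, 0], [0, 0, 2, -1, 0, 0], [0, 0, -1, 2, 0, -1], [0, -1, 0, 0, 2, -1], [-1, 0, 0, -1, -1, 2]].
All simple roots have the same length, so the diagram is simply laced. The associated Dynkin diagram is a chain of 5 nodes with one extra node attached to the third node from one end (E_6), so the type is E_6.

E6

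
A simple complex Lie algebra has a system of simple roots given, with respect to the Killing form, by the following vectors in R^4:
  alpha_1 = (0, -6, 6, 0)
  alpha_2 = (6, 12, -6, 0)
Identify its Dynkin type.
G2

Compute the Cartan integers a_ij = 2(alpha_i, alpha_j)/(alpha_j, alpha_j); the resulting 2x2 Cartan matrix is
[[2, -1], [-3, 2]].
The roots have two lengths (squared-length ratio 3:1); the short ones are alpha_{1}. The associated Dynkin diagram is two nodes joined by a triple edge (G_2), so the type is G_2.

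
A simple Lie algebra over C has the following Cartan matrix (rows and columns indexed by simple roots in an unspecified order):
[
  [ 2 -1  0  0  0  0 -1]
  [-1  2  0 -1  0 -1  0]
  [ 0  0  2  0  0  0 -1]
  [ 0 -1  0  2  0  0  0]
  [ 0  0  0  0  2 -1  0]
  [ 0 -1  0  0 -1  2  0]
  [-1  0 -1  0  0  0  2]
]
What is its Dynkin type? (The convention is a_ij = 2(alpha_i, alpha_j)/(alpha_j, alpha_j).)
The matrix has rank 7 with 2's on the diagonal. Reading the off-diagonal entries as Dynkin edges (a single edge where a_ij = a_ji = -1; a double or triple edge where a_ij * a_ji = 2 or 3), the diagram is a chain of 6 nodes with one extra node attached to the third node from one end (E_7). One simple-root ordering that puts it in standard form is (alpha_5, alpha_4, alpha_6, alpha_2, alpha_1, alpha_7, alpha_3). So the algebra is type E_7.

E7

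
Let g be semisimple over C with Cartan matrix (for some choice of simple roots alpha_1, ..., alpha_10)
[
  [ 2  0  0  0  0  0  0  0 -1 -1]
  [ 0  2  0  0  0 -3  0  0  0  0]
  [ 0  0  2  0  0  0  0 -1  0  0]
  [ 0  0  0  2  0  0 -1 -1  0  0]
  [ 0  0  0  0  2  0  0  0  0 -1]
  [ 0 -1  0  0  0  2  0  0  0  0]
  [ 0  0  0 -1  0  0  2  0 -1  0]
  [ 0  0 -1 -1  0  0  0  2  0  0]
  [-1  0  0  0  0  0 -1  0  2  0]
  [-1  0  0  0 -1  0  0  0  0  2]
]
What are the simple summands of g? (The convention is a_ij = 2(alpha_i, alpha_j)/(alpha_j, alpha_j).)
A_8 ⊕ G_2

The diagram associated to this matrix has two connected components: the simple roots {alpha_1, alpha_3, alpha_4, alpha_5, alpha_7, alpha_8, alpha_9, alpha_10} form a chain of 8 nodes with single edges (A_8), and {alpha_2, alpha_6} form two nodes joined by a triple edge (G_2). A semisimple Lie algebra decomposes uniquely as the direct sum of simple ideals, one per connected component of its Dynkin diagram, so g ≅ A_8 ⊕ G_2 (dimension 80 + 14 = 94).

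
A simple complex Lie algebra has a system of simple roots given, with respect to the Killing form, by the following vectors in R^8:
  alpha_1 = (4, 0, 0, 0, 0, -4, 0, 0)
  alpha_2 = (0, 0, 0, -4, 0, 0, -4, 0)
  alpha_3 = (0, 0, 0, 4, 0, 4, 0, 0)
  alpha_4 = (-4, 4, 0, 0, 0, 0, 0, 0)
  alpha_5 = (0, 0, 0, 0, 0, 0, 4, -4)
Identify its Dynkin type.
Compute the Cartan integers a_ij = 2(alpha_i, alpha_j)/(alpha_j, alpha_j); the resulting 5x5 Cartan matrix is
[[2, 0, -1, -1, 0], [0, 2, -1, 0, -1], [-1, -1, 2, 0, 0], [-1, 0, 0, 2, 0], [0, -1, 0, 0, 2]].
All simple roots have the same length, so the diagram is simply laced. The associated Dynkin diagram is a chain of 5 nodes with single edges (A_5), so the type is A_5 (the algebra sl(6)).

A_5 (sl(6))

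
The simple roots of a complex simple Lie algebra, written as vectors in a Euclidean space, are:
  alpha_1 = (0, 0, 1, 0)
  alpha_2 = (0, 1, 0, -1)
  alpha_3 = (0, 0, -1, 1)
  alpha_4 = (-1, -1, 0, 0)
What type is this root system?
B_4

Compute the Cartan integers a_ij = 2(alpha_i, alpha_j)/(alpha_j, alpha_j); the resulting 4x4 Cartan matrix is
[[2, 0, -1, 0], [0, 2, -1, -1], [-2, -1, 2, 0], [0, -1, 0, 2]].
The roots have two lengths (squared-length ratio 2:1); the short ones are alpha_{1}. The associated Dynkin diagram is a chain of 4 nodes with a double edge at one end; the terminal node there is the unique short simple root (B_4), so the type is B_4 (the algebra so(9)).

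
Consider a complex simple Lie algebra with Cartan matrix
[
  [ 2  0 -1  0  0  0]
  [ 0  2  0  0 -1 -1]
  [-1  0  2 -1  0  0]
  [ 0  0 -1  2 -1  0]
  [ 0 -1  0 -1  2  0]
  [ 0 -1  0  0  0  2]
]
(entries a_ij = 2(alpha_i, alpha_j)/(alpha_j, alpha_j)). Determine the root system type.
A6

The matrix has rank 6 with 2's on the diagonal. Reading the off-diagonal entries as Dynkin edges (a single edge where a_ij = a_ji = -1; a double or triple edge where a_ij * a_ji = 2 or 3), the diagram is a chain of 6 nodes with single edges (A_6). One simple-root ordering that puts it in standard form is (alpha_6, alpha_2, alpha_5, alpha_4, alpha_3, alpha_1). So the algebra is type A_6, i.e. sl(7).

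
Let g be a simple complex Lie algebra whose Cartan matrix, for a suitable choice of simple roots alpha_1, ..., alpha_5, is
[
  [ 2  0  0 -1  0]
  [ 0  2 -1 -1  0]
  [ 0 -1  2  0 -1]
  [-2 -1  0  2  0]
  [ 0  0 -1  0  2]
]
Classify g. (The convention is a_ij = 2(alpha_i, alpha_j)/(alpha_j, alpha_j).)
B_5

The matrix has rank 5 with 2's on the diagonal. Reading the off-diagonal entries as Dynkin edges (a single edge where a_ij = a_ji = -1; a double or triple edge where a_ij * a_ji = 2 or 3), the diagram is a chain of 5 nodes with a double edge at one end; the terminal node there is the unique short simple root (B_5). One simple-root ordering that puts it in standard form is (alpha_5, alpha_3, alpha_2, alpha_4, alpha_1). So the algebra is type B_5, i.e. so(11).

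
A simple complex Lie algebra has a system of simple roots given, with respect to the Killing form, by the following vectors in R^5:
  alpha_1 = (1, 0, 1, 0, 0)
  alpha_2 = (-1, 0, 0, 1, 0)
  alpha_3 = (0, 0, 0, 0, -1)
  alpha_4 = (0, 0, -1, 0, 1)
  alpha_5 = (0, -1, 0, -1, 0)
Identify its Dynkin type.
type B_5

Compute the Cartan integers a_ij = 2(alpha_i, alpha_j)/(alpha_j, alpha_j); the resulting 5x5 Cartan matrix is
[[2, -1, 0, -1, 0], [-1, 2, 0, 0, -1], [0, 0, 2, -1, 0], [-1, 0, -2, 2, 0], [0, -1, 0, 0, 2]].
The roots have two lengths (squared-length ratio 2:1); the short ones are alpha_{3}. The associated Dynkin diagram is a chain of 5 nodes with a double edge at one end; the terminal node there is the unique short simple root (B_5), so the type is B_5 (the algebra so(11)).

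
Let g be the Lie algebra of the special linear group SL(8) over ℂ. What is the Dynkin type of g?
A_7

This is sl(8), which has dimension 8^2 - 1 = 63 and rank 8 - 1 = 7 (a Cartan subalgebra is the diagonal traceless matrices). In the classification of classical Lie algebras, the special linear algebra sl(n+1) has type A_n; here n = 7, so the Dynkin diagram is a chain of 7 nodes with single edges (A_7). Hence the type is A_7.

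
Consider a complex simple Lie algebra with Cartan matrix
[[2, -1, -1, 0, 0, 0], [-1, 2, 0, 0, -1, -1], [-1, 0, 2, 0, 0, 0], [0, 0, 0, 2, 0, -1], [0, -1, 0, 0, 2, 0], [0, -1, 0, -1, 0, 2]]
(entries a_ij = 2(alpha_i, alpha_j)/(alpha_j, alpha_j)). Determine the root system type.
The matrix has rank 6 with 2's on the diagonal. Reading the off-diagonal entries as Dynkin edges (a single edge where a_ij = a_ji = -1; a double or triple edge where a_ij * a_ji = 2 or 3), the diagram is a chain of 5 nodes with one extra node attached to the third node from one end (E_6). One simple-root ordering that puts it in standard form is (alpha_3, alpha_5, alpha_1, alpha_2, alpha_6, alpha_4). So the algebra is type E_6.

type E_6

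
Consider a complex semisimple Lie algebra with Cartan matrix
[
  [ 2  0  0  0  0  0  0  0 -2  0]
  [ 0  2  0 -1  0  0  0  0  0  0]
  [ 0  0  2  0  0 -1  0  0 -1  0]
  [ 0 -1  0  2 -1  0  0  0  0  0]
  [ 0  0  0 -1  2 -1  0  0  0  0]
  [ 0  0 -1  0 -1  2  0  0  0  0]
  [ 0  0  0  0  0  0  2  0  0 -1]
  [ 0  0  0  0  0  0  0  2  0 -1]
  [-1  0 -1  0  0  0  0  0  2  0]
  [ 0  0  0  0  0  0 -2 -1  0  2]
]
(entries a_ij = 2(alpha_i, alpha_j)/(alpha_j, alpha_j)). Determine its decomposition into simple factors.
B3 + C7

The diagram associated to this matrix has two connected components: the simple roots {alpha_7, alpha_8, alpha_10} form a chain of 3 nodes with a double edge at one end; the terminal node there is the unique short simple root (B_3), and {alpha_1, alpha_2, alpha_3, alpha_4, alpha_5, alpha_6, alpha_9} form a chain of 7 nodes with a double edge at one end; the terminal node there is the unique long simple root (C_7). A semisimple Lie algebra decomposes uniquely as the direct sum of simple ideals, one per connected component of its Dynkin diagram, so g ≅ B_3 ⊕ C_7 (dimension 21 + 105 = 126).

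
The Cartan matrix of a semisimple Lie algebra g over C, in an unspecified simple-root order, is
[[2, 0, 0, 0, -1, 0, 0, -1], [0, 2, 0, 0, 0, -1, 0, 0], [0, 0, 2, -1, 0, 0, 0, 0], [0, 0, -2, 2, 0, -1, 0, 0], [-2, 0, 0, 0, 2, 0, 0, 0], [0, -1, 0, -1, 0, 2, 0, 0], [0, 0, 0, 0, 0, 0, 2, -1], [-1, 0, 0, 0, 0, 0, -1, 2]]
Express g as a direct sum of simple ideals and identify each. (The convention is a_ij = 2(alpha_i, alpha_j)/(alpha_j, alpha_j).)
B_4 + C_4

The diagram associated to this matrix has two connected components: the simple roots {alpha_2, alpha_3, alpha_4, alpha_6} form a chain of 4 nodes with a double edge at one end; the terminal node there is the unique short simple root (B_4), and {alpha_1, alpha_5, alpha_7, alpha_8} form a chain of 4 nodes with a double edge at one end; the terminal node there is the unique long simple root (C_4). A semisimple Lie algebra decomposes uniquely as the direct sum of simple ideals, one per connected component of its Dynkin diagram, so g ≅ B_4 ⊕ C_4 (dimension 36 + 36 = 72).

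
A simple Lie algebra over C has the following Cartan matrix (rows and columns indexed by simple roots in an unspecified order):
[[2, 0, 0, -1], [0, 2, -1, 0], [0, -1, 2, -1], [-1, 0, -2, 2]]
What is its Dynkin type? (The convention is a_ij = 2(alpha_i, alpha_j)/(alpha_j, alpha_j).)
F_4

The matrix has rank 4 with 2's on the diagonal. Reading the off-diagonal entries as Dynkin edges (a single edge where a_ij = a_ji = -1; a double or triple edge where a_ij * a_ji = 2 or 3), the diagram is a chain of 4 nodes with a double edge between the middle two (F_4). One simple-root ordering that puts it in standard form is (alpha_1, alpha_4, alpha_3, alpha_2). So the algebra is type F_4.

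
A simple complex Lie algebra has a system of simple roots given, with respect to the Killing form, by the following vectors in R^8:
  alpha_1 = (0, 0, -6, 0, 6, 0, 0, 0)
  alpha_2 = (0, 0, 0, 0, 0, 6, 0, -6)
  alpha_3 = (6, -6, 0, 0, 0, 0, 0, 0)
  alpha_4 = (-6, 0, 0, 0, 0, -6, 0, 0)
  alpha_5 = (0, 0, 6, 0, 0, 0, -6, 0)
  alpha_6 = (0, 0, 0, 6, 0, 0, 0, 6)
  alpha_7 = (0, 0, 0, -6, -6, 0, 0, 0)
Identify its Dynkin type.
Compute the Cartan integers a_ij = 2(alpha_i, alpha_j)/(alpha_j, alpha_j); the resulting 7x7 Cartan matrix is
[[2, 0, 0, 0, -1, 0, -1], [0, 2, 0, -1, 0, -1, 0], [0, 0, 2, -1, 0, 0, 0], [0, -1, -1, 2, 0, 0, 0], [-1, 0, 0, 0, 2, 0, 0], [0, -1, 0, 0, 0, 2, -1], [-1, 0, 0, 0, 0, -1, 2]].
All simple roots have the same length, so the diagram is simply laced. The associated Dynkin diagram is a chain of 7 nodes with single edges (A_7), so the type is A_7 (the algebra sl(8)).

type A_7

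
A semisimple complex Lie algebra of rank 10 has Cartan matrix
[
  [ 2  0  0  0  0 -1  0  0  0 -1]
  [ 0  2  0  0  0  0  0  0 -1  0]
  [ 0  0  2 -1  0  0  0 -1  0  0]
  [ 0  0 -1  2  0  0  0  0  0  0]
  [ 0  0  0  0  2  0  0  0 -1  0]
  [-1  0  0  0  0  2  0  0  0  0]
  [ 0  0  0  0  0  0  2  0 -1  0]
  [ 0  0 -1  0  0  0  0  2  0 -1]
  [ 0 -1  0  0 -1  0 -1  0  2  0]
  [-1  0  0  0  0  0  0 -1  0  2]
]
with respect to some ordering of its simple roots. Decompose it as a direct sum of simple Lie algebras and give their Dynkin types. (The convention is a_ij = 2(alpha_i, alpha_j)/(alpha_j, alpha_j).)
A_6 + D_4

The diagram associated to this matrix has two connected components: the simple roots {alpha_1, alpha_3, alpha_4, alpha_6, alpha_8, alpha_10} form a chain of 6 nodes with single edges (A_6), and {alpha_2, alpha_5, alpha_7, alpha_9} form a chain of 2 nodes with a fork of two nodes at one end (D_4). A semisimple Lie algebra decomposes uniquely as the direct sum of simple ideals, one per connected component of its Dynkin diagram, so g ≅ A_6 ⊕ D_4 (dimension 48 + 28 = 76).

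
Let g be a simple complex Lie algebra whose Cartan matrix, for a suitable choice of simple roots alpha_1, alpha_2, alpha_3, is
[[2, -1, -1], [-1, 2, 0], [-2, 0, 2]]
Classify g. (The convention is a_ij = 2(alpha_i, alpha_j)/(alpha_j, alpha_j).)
C3

The matrix has rank 3 with 2's on the diagonal. Reading the off-diagonal entries as Dynkin edges (a single edge where a_ij = a_ji = -1; a double or triple edge where a_ij * a_ji = 2 or 3), the diagram is a chain of 3 nodes with a double edge at one end; the terminal node there is the unique long simple root (C_3). One simple-root ordering that puts it in standard form is (alpha_2, alpha_1, alpha_3). So the algebra is type C_3, i.e. sp(6).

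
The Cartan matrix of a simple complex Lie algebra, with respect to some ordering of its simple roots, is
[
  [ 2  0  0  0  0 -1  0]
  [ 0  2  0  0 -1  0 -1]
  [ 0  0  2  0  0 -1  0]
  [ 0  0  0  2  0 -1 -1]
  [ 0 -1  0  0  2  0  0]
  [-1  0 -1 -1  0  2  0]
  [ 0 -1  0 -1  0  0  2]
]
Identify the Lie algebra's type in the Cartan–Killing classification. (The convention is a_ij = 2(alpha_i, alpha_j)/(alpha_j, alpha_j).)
type D_7

The matrix has rank 7 with 2's on the diagonal. Reading the off-diagonal entries as Dynkin edges (a single edge where a_ij = a_ji = -1; a double or triple edge where a_ij * a_ji = 2 or 3), the diagram is a chain of 5 nodes with a fork of two nodes at one end (D_7). One simple-root ordering that puts it in standard form is (alpha_5, alpha_2, alpha_7, alpha_4, alpha_6, alpha_1, alpha_3). So the algebra is type D_7, i.e. so(14).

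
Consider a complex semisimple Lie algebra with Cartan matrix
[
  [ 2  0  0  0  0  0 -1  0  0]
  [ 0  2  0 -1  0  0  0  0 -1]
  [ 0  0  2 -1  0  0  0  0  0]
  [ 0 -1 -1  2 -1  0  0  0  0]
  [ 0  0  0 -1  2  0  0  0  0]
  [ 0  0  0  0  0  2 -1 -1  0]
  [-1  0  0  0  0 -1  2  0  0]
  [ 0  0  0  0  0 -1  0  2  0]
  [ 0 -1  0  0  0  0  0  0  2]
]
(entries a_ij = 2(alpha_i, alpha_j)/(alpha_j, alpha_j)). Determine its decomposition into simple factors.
The diagram associated to this matrix has two connected components: the simple roots {alpha_1, alpha_6, alpha_7, alpha_8} form a chain of 4 nodes with single edges (A_4), and {alpha_2, alpha_3, alpha_4, alpha_5, alpha_9} form a chain of 3 nodes with a fork of two nodes at one end (D_5). A semisimple Lie algebra decomposes uniquely as the direct sum of simple ideals, one per connected component of its Dynkin diagram, so g ≅ A_4 ⊕ D_5 (dimension 24 + 45 = 69).

type A_4 + type D_5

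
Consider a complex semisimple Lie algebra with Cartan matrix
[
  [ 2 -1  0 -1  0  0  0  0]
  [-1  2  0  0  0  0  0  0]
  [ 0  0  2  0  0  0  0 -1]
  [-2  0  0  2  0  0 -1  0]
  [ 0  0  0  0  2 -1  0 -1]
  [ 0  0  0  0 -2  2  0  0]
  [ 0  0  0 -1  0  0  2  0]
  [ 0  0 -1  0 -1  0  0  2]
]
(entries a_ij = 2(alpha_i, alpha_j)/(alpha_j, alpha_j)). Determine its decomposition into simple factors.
C_4 ⊕ F_4

The diagram associated to this matrix has two connected components: the simple roots {alpha_3, alpha_5, alpha_6, alpha_8} form a chain of 4 nodes with a double edge at one end; the terminal node there is the unique long simple root (C_4), and {alpha_1, alpha_2, alpha_4, alpha_7} form a chain of 4 nodes with a double edge between the middle two (F_4). A semisimple Lie algebra decomposes uniquely as the direct sum of simple ideals, one per connected component of its Dynkin diagram, so g ≅ C_4 ⊕ F_4 (dimension 36 + 52 = 88).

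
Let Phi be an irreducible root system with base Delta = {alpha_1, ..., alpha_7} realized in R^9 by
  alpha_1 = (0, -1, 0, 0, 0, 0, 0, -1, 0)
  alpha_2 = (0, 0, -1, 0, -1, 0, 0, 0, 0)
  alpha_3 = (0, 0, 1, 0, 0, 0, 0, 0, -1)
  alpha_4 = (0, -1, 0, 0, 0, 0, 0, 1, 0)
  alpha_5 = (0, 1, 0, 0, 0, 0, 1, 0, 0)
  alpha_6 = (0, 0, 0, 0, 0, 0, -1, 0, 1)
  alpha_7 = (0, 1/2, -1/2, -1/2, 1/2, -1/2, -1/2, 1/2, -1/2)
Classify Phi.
E7

Compute the Cartan integers a_ij = 2(alpha_i, alpha_j)/(alpha_j, alpha_j); the resulting 7x7 Cartan matrix is
[[2, 0, 0, 0, -1, 0, -1], [0, 2, -1, 0, 0, 0, 0], [0, -1, 2, 0, 0, -1, 0], [0, 0, 0, 2, -1, 0, 0], [-1, 0, 0, -1, 2, -1, 0], [0, 0, -1, 0, -1, 2, 0], [-1, 0, 0, 0, 0, 0, 2]].
All simple roots have the same length, so the diagram is simply laced. The associated Dynkin diagram is a chain of 6 nodes with one extra node attached to the third node from one end (E_7), so the type is E_7.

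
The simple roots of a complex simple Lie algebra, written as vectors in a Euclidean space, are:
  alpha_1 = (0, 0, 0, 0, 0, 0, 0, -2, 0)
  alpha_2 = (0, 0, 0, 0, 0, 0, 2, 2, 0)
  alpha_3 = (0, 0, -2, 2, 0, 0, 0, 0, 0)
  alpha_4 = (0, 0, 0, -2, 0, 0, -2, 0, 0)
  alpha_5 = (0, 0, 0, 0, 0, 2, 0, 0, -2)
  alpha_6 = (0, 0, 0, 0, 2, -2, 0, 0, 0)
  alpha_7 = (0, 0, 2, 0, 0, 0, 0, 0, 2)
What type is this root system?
B7

Compute the Cartan integers a_ij = 2(alpha_i, alpha_j)/(alpha_j, alpha_j); the resulting 7x7 Cartan matrix is
[[2, -1, 0, 0, 0, 0, 0], [-2, 2, 0, -1, 0, 0, 0], [0, 0, 2, -1, 0, 0, -1], [0, -1, -1, 2, 0, 0, 0], [0, 0, 0, 0, 2, -1, -1], [0, 0, 0, 0, -1, 2, 0], [0, 0, -1, 0, -1, 0, 2]].
The roots have two lengths (squared-length ratio 2:1); the short ones are alpha_{1}. The associated Dynkin diagram is a chain of 7 nodes with a double edge at one end; the terminal node there is the unique short simple root (B_7), so the type is B_7 (the algebra so(15)).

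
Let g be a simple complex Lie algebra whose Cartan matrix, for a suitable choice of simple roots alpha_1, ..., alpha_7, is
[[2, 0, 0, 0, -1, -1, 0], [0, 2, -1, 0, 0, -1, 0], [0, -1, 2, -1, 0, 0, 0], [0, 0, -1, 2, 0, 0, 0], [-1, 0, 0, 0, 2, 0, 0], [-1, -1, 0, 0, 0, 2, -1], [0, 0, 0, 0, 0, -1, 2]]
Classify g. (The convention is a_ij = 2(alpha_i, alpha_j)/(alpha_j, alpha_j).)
type E_7

The matrix has rank 7 with 2's on the diagonal. Reading the off-diagonal entries as Dynkin edges (a single edge where a_ij = a_ji = -1; a double or triple edge where a_ij * a_ji = 2 or 3), the diagram is a chain of 6 nodes with one extra node attached to the third node from one end (E_7). One simple-root ordering that puts it in standard form is (alpha_5, alpha_7, alpha_1, alpha_6, alpha_2, alpha_3, alpha_4). So the algebra is type E_7.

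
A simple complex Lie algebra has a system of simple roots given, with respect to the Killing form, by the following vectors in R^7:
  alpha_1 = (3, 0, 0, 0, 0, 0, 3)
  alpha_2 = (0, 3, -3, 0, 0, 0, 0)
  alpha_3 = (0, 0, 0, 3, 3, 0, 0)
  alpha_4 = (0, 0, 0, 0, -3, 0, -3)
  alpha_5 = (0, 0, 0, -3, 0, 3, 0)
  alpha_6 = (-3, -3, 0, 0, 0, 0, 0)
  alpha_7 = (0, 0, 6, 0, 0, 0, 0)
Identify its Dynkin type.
C_7

Compute the Cartan integers a_ij = 2(alpha_i, alpha_j)/(alpha_j, alpha_j); the resulting 7x7 Cartan matrix is
[[2, 0, 0, -1, 0, -1, 0], [0, 2, 0, 0, 0, -1, -1], [0, 0, 2, -1, -1, 0, 0], [-1, 0, -1, 2, 0, 0, 0], [0, 0, -1, 0, 2, 0, 0], [-1, -1, 0, 0, 0, 2, 0], [0, -2, 0, 0, 0, 0, 2]].
The roots have two lengths (squared-length ratio 2:1); the short ones are alpha_{1,2,3,4,5,6}. The associated Dynkin diagram is a chain of 7 nodes with a double edge at one end; the terminal node there is the unique long simple root (C_7), so the type is C_7 (the algebra sp(14)).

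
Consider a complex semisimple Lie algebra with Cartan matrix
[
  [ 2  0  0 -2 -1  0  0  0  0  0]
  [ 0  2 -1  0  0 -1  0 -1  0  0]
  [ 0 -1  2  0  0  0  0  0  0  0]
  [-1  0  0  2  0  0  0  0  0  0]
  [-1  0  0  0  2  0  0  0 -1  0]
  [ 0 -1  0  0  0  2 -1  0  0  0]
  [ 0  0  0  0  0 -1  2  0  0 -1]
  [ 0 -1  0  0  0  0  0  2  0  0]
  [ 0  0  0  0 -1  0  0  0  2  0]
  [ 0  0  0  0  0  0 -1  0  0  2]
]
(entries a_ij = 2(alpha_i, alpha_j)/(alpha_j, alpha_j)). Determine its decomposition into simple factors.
The diagram associated to this matrix has two connected components: the simple roots {alpha_1, alpha_4, alpha_5, alpha_9} form a chain of 4 nodes with a double edge at one end; the terminal node there is the unique short simple root (B_4), and {alpha_2, alpha_3, alpha_6, alpha_7, alpha_8, alpha_10} form a chain of 4 nodes with a fork of two nodes at one end (D_6). A semisimple Lie algebra decomposes uniquely as the direct sum of simple ideals, one per connected component of its Dynkin diagram, so g ≅ B_4 ⊕ D_6 (dimension 36 + 66 = 102).

B_4 (so(9)) ⊕ D_6 (so(12))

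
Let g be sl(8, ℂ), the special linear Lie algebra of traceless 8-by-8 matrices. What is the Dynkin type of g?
A_7

This is sl(8), which has dimension 8^2 - 1 = 63 and rank 8 - 1 = 7 (a Cartan subalgebra is the diagonal traceless matrices). In the classification of classical Lie algebras, the special linear algebra sl(n+1) has type A_n; here n = 7, so the Dynkin diagram is a chain of 7 nodes with single edges (A_7). Hence the type is A_7.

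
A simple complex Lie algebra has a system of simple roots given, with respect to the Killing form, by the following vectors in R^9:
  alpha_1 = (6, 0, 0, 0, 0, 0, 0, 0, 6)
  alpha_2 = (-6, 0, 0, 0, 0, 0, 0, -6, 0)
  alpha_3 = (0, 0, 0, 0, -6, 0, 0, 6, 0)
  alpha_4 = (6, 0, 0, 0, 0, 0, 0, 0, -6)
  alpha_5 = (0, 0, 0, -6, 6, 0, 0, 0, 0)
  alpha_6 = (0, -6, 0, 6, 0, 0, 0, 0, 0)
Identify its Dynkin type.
Compute the Cartan integers a_ij = 2(alpha_i, alpha_j)/(alpha_j, alpha_j); the resulting 6x6 Cartan matrix is
[[2, -1, 0, 0, 0, 0], [-1, 2, -1, -1, 0, 0], [0, -1, 2, 0, -1, 0], [0, -1, 0, 2, 0, 0], [0, 0, -1, 0, 2, -1], [0, 0, 0, 0, -1, 2]].
All simple roots have the same length, so the diagram is simply laced. The associated Dynkin diagram is a chain of 4 nodes with a fork of two nodes at one end (D_6), so the type is D_6 (the algebra so(12)).

D_6 (so(12))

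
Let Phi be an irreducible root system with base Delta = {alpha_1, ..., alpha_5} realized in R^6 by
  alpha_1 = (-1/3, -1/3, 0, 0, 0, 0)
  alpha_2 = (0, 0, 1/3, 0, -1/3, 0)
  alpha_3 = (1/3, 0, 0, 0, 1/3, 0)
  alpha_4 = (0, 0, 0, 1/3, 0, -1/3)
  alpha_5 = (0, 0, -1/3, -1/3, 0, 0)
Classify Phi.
A_5

Compute the Cartan integers a_ij = 2(alpha_i, alpha_j)/(alpha_j, alpha_j); the resulting 5x5 Cartan matrix is
[[2, 0, -1, 0, 0], [0, 2, -1, 0, -1], [-1, -1, 2, 0, 0], [0, 0, 0, 2, -1], [0, -1, 0, -1, 2]].
All simple roots have the same length, so the diagram is simply laced. The associated Dynkin diagram is a chain of 5 nodes with single edges (A_5), so the type is A_5 (the algebra sl(6)).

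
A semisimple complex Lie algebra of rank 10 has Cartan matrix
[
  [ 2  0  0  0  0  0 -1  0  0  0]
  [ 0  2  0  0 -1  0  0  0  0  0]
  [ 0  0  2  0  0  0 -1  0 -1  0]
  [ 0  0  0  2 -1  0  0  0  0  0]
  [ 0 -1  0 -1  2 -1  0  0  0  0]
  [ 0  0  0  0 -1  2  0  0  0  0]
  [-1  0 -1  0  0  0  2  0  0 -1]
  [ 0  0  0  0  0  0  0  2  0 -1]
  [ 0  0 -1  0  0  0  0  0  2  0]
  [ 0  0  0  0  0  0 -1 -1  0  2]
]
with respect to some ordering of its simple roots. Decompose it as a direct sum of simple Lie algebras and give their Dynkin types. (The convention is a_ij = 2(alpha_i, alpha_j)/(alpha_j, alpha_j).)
The diagram associated to this matrix has two connected components: the simple roots {alpha_2, alpha_4, alpha_5, alpha_6} form a chain of 2 nodes with a fork of two nodes at one end (D_4), and {alpha_1, alpha_3, alpha_7, alpha_8, alpha_9, alpha_10} form a chain of 5 nodes with one extra node attached to the third node from one end (E_6). A semisimple Lie algebra decomposes uniquely as the direct sum of simple ideals, one per connected component of its Dynkin diagram, so g ≅ D_4 ⊕ E_6 (dimension 28 + 78 = 106).

D_4 ⊕ E_6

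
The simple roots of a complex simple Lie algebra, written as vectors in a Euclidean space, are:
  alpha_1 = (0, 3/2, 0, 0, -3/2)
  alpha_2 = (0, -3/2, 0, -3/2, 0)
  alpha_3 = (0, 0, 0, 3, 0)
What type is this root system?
type C_3

Compute the Cartan integers a_ij = 2(alpha_i, alpha_j)/(alpha_j, alpha_j); the resulting 3x3 Cartan matrix is
[[2, -1, 0], [-1, 2, -1], [0, -2, 2]].
The roots have two lengths (squared-length ratio 2:1); the short ones are alpha_{1,2}. The associated Dynkin diagram is a chain of 3 nodes with a double edge at one end; the terminal node there is the unique long simple root (C_3), so the type is C_3 (the algebra sp(6)).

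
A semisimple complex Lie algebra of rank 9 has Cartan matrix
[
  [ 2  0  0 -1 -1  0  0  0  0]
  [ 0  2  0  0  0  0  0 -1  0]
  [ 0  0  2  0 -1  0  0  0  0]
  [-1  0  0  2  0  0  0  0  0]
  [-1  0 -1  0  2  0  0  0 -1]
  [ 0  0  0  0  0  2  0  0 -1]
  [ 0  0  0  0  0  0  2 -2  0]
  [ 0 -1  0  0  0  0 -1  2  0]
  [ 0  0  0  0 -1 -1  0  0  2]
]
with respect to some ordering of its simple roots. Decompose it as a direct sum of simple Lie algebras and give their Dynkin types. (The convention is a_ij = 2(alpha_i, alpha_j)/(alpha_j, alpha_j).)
C_3 (sp(6)) ⊕ E_6

The diagram associated to this matrix has two connected components: the simple roots {alpha_2, alpha_7, alpha_8} form a chain of 3 nodes with a double edge at one end; the terminal node there is the unique long simple root (C_3), and {alpha_1, alpha_3, alpha_4, alpha_5, alpha_6, alpha_9} form a chain of 5 nodes with one extra node attached to the third node from one end (E_6). A semisimple Lie algebra decomposes uniquely as the direct sum of simple ideals, one per connected component of its Dynkin diagram, so g ≅ C_3 ⊕ E_6 (dimension 21 + 78 = 99).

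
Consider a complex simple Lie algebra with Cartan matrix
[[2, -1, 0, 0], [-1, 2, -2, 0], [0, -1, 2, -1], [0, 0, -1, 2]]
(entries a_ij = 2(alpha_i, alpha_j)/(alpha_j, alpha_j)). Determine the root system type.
F4

The matrix has rank 4 with 2's on the diagonal. Reading the off-diagonal entries as Dynkin edges (a single edge where a_ij = a_ji = -1; a double or triple edge where a_ij * a_ji = 2 or 3), the diagram is a chain of 4 nodes with a double edge between the middle two (F_4). One simple-root ordering that puts it in standard form is (alpha_1, alpha_2, alpha_3, alpha_4). So the algebra is type F_4.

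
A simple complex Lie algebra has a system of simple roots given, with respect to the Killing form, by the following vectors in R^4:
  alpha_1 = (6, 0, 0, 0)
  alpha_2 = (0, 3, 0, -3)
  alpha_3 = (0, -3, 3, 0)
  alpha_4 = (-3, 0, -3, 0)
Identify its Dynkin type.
C_4 (sp(8))

Compute the Cartan integers a_ij = 2(alpha_i, alpha_j)/(alpha_j, alpha_j); the resulting 4x4 Cartan matrix is
[[2, 0, 0, -2], [0, 2, -1, 0], [0, -1, 2, -1], [-1, 0, -1, 2]].
The roots have two lengths (squared-length ratio 2:1); the short ones are alpha_{2,3,4}. The associated Dynkin diagram is a chain of 4 nodes with a double edge at one end; the terminal node there is the unique long simple root (C_4), so the type is C_4 (the algebra sp(8)).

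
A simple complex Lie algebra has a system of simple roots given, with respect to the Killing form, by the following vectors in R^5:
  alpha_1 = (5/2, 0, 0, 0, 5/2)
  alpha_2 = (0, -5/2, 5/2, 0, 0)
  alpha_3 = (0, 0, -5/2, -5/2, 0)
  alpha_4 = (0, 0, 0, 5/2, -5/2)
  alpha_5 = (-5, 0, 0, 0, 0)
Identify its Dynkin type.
C5

Compute the Cartan integers a_ij = 2(alpha_i, alpha_j)/(alpha_j, alpha_j); the resulting 5x5 Cartan matrix is
[[2, 0, 0, -1, -1], [0, 2, -1, 0, 0], [0, -1, 2, -1, 0], [-1, 0, -1, 2, 0], [-2, 0, 0, 0, 2]].
The roots have two lengths (squared-length ratio 2:1); the short ones are alpha_{1,2,3,4}. The associated Dynkin diagram is a chain of 5 nodes with a double edge at one end; the terminal node there is the unique long simple root (C_5), so the type is C_5 (the algebra sp(10)).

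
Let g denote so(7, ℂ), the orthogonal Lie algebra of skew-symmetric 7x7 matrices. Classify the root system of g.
This is so(7) with 7 odd, which has dimension 7(7-1)/2 = 21 and rank (7-1)/2 = 3. In the classification of classical Lie algebras, the orthogonal algebra so(2n+1) in an odd number of variables has type B_n; here n = 3, so the Dynkin diagram is a chain of 3 nodes with a double edge at one end; the terminal node there is the unique short simple root (B_3). Hence the type is B_3.

B_3 (so(7))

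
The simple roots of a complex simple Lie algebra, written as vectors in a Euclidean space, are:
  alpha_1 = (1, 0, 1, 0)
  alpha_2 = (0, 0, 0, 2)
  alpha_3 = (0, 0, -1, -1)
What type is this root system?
Compute the Cartan integers a_ij = 2(alpha_i, alpha_j)/(alpha_j, alpha_j); the resulting 3x3 Cartan matrix is
[[2, 0, -1], [0, 2, -2], [-1, -1, 2]].
The roots have two lengths (squared-length ratio 2:1); the short ones are alpha_{1,3}. The associated Dynkin diagram is a chain of 3 nodes with a double edge at one end; the terminal node there is the unique long simple root (C_3), so the type is C_3 (the algebra sp(6)).

type C_3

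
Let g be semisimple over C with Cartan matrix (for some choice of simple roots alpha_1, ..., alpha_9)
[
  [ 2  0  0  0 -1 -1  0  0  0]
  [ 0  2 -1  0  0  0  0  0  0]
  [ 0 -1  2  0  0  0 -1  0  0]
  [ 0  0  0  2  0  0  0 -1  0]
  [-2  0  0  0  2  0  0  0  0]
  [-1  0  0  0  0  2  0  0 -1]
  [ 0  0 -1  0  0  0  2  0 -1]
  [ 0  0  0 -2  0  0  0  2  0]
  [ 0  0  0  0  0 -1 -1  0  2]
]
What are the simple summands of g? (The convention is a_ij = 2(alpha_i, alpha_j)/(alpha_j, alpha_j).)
B_2 + C_7

The diagram associated to this matrix has two connected components: the simple roots {alpha_4, alpha_8} form a chain of 2 nodes with a double edge at one end; the terminal node there is the unique short simple root (B_2), and {alpha_1, alpha_2, alpha_3, alpha_5, alpha_6, alpha_7, alpha_9} form a chain of 7 nodes with a double edge at one end; the terminal node there is the unique long simple root (C_7). A semisimple Lie algebra decomposes uniquely as the direct sum of simple ideals, one per connected component of its Dynkin diagram, so g ≅ B_2 ⊕ C_7 (dimension 10 + 105 = 115).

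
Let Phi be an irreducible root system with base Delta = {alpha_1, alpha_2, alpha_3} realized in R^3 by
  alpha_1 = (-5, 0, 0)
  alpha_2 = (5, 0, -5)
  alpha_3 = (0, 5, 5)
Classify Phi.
B3

Compute the Cartan integers a_ij = 2(alpha_i, alpha_j)/(alpha_j, alpha_j); the resulting 3x3 Cartan matrix is
[[2, -1, 0], [-2, 2, -1], [0, -1, 2]].
The roots have two lengths (squared-length ratio 2:1); the short ones are alpha_{1}. The associated Dynkin diagram is a chain of 3 nodes with a double edge at one end; the terminal node there is the unique short simple root (B_3), so the type is B_3 (the algebra so(7)).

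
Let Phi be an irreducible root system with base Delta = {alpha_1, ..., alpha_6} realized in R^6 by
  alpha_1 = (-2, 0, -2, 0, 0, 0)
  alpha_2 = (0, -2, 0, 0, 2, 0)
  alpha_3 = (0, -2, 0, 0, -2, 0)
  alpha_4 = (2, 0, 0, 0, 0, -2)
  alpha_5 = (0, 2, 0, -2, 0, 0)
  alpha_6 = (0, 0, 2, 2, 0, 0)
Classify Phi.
Compute the Cartan integers a_ij = 2(alpha_i, alpha_j)/(alpha_j, alpha_j); the resulting 6x6 Cartan matrix is
[[2, 0, 0, -1, 0, -1], [0, 2, 0, 0, -1, 0], [0, 0, 2, 0, -1, 0], [-1, 0, 0, 2, 0, 0], [0, -1, -1, 0, 2, -1], [-1, 0, 0, 0, -1, 2]].
All simple roots have the same length, so the diagram is simply laced. The associated Dynkin diagram is a chain of 4 nodes with a fork of two nodes at one end (D_6), so the type is D_6 (the algebra so(12)).

D_6 (so(12))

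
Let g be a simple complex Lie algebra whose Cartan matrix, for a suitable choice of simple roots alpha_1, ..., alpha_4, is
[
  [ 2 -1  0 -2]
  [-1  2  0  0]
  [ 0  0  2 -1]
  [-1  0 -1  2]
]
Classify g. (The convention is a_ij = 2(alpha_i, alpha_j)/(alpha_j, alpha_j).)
The matrix has rank 4 with 2's on the diagonal. Reading the off-diagonal entries as Dynkin edges (a single edge where a_ij = a_ji = -1; a double or triple edge where a_ij * a_ji = 2 or 3), the diagram is a chain of 4 nodes with a double edge between the middle two (F_4). One simple-root ordering that puts it in standard form is (alpha_2, alpha_1, alpha_4, alpha_3). So the algebra is type F_4.

type F_4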